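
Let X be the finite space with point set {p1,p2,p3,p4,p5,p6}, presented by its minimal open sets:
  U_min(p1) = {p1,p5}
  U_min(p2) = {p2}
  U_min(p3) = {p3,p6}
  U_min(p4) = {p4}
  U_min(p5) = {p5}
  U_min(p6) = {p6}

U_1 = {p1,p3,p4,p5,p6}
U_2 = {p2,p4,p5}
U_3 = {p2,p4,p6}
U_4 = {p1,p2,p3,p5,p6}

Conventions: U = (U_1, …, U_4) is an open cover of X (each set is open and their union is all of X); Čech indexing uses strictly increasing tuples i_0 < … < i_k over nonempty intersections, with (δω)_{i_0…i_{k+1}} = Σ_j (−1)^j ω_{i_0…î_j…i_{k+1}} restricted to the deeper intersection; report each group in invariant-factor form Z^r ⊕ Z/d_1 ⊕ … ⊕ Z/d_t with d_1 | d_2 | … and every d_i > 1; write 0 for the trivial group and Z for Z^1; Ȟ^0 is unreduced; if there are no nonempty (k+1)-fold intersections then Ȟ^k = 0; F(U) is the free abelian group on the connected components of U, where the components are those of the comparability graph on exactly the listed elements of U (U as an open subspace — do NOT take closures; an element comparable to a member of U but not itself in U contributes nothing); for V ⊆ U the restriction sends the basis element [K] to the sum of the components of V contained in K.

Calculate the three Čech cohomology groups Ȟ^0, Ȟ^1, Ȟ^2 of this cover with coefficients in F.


nerve simplices:
  U12={p4,p5} U13={p4,p6} U14={p1,p3,p5,p6} U23={p2,p4} U24={p2,p5} U34={p2,p6}
  U123={p4} U124={p5} U134={p6} U234={p2}
components per intersection:
  U1: {p1,p5} {p3,p6} {p4}
  U2: {p2} {p4} {p5}
  U3: {p2} {p4} {p6}
  U4: {p1,p5} {p2} {p3,p6}
  U12: {p4} {p5}
  U13: {p4} {p6}
  U14: {p1,p5} {p3,p6}
  U23: {p2} {p4}
  U24: {p2} {p5}
  U34: {p2} {p6}
  U123: {p4}
  U124: {p5}
  U134: {p6}
  U234: {p2}
C dims 12,12,4; δ0: rk 8, SNF 1^8; δ1: rk 4, SNF 1^4
degree 0: 12−8−0 = 4 → Ȟ^0 ≅ Z^4
degree 1: 12−4−8 = 0 → Ȟ^1 ≅ 0
degree 2: 4−0−4 = 0 → Ȟ^2 ≅ 0

Ȟ^0 ≅ Z^4,  Ȟ^1 ≅ 0,  Ȟ^2 ≅ 0


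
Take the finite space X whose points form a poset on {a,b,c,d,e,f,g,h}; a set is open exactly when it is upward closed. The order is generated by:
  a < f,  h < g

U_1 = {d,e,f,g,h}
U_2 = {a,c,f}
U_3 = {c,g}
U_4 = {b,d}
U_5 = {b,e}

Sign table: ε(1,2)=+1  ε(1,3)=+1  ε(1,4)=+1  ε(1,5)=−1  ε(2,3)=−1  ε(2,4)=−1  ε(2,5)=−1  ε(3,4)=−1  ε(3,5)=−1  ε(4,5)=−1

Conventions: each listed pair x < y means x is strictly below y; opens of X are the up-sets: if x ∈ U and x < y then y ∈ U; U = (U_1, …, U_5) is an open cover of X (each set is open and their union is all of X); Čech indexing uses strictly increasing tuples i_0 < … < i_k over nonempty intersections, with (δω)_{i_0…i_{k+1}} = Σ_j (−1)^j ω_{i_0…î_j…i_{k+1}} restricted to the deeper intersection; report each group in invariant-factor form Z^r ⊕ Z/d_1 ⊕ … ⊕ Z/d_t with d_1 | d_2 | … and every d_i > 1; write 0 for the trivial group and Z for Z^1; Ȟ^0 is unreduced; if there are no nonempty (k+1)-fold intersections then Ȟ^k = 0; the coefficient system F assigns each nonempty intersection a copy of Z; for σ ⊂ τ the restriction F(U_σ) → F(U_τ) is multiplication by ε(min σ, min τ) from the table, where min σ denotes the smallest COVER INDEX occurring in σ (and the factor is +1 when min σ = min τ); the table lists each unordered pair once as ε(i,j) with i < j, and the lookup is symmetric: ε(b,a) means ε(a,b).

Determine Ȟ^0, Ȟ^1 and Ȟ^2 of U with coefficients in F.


nonempty overlaps:
  U12={f} U13={g} U14={d} U15={e} U23={c} U45={b}
C dims 5,6; δ0: rk 5, SNF 1^4·2
degree 0: 5−5−0 = 0 → Ȟ^0 ≅ 0
degree 1: 6−0−5 = 1 plus torsion [2] → Ȟ^1 ≅ Z ⊕ Z/2
degree 2: 0−0−0 = 0 → Ȟ^2 ≅ 0

Ȟ^0(U;F) ≅ 0; Ȟ^1(U;F) ≅ Z ⊕ Z/2; Ȟ^2(U;F) ≅ 0


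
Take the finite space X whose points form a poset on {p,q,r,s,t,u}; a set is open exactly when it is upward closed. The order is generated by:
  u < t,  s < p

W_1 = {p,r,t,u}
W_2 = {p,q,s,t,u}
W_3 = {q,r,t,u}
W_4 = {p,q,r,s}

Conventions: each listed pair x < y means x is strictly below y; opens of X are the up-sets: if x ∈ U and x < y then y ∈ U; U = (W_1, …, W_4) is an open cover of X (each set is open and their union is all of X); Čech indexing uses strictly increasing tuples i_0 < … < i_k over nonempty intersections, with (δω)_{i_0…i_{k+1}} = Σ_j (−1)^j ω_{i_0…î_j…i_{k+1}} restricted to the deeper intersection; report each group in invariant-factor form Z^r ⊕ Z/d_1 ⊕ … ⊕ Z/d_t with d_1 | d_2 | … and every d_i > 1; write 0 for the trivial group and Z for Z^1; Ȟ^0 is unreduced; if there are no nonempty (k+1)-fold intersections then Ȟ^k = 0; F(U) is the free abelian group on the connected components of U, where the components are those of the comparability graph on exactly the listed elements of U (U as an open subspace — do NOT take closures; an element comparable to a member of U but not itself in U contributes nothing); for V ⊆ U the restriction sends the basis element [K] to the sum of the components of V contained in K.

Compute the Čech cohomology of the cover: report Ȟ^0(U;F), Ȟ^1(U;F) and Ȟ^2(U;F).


Ȟ^0 ≅ Z^4, Ȟ^1 ≅ 0 and Ȟ^2 ≅ 0

nonempty overlaps:
  W12={p,t,u} W13={r,t,u} W14={p,r} W23={q,t,u} W24={p,q,s} W34={q,r}
  W123={t,u} W124={p} W134={r} W234={q}
components per intersection:
  W1: {p} {r} {t,u}
  W2: {p,s} {q} {t,u}
  W3: {q} {r} {t,u}
  W4: {p,s} {q} {r}
  W12: {p} {t,u}
  W13: {r} {t,u}
  W14: {p} {r}
  W23: {q} {t,u}
  W24: {p,s} {q}
  W34: {q} {r}
  W123: {t,u}
  W124: {p}
  W134: {r}
  W234: {q}
C dims 12,12,4; δ0: rk 8, SNF 1^8; δ1: rk 4, SNF 1^4
degree 0: 12−8−0 = 4 → Ȟ^0 ≅ Z^4
degree 1: 12−4−8 = 0 → Ȟ^1 ≅ 0
degree 2: 4−0−4 = 0 → Ȟ^2 ≅ 0


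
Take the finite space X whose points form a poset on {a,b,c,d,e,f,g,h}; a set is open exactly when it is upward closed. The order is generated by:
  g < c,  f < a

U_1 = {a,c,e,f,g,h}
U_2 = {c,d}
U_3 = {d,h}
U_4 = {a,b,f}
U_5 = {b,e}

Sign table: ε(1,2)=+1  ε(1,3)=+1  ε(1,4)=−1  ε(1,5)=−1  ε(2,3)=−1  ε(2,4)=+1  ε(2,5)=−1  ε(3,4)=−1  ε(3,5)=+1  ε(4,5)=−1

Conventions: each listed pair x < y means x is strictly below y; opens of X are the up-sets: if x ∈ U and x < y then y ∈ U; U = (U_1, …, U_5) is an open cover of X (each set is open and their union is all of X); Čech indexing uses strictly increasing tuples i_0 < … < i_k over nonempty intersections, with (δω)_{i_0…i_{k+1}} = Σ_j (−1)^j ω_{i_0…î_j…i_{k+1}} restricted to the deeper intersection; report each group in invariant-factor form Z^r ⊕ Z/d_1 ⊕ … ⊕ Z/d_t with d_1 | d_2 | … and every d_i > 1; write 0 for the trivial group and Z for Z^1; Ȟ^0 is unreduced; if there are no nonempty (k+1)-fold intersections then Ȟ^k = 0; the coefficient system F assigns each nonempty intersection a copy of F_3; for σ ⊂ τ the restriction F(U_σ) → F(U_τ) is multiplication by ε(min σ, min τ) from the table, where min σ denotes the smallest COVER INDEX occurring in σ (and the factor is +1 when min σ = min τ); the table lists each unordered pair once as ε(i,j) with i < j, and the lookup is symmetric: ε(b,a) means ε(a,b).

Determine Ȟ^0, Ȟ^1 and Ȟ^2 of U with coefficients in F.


nerve simplices:
  U12={c} U13={h} U14={a,f} U15={e} U23={d} U45={b}
C dims 5,6; δ0: rk_F3 5
degree 0: 5−5−0 = 0 → Ȟ^0 ≅ 0
degree 1: 6−0−5 = 1 → Ȟ^1 ≅ Z/3
degree 2: 0−0−0 = 0 → Ȟ^2 ≅ 0

Ȟ^0 ≅ 0; Ȟ^1 ≅ Z/3; Ȟ^2 ≅ 0


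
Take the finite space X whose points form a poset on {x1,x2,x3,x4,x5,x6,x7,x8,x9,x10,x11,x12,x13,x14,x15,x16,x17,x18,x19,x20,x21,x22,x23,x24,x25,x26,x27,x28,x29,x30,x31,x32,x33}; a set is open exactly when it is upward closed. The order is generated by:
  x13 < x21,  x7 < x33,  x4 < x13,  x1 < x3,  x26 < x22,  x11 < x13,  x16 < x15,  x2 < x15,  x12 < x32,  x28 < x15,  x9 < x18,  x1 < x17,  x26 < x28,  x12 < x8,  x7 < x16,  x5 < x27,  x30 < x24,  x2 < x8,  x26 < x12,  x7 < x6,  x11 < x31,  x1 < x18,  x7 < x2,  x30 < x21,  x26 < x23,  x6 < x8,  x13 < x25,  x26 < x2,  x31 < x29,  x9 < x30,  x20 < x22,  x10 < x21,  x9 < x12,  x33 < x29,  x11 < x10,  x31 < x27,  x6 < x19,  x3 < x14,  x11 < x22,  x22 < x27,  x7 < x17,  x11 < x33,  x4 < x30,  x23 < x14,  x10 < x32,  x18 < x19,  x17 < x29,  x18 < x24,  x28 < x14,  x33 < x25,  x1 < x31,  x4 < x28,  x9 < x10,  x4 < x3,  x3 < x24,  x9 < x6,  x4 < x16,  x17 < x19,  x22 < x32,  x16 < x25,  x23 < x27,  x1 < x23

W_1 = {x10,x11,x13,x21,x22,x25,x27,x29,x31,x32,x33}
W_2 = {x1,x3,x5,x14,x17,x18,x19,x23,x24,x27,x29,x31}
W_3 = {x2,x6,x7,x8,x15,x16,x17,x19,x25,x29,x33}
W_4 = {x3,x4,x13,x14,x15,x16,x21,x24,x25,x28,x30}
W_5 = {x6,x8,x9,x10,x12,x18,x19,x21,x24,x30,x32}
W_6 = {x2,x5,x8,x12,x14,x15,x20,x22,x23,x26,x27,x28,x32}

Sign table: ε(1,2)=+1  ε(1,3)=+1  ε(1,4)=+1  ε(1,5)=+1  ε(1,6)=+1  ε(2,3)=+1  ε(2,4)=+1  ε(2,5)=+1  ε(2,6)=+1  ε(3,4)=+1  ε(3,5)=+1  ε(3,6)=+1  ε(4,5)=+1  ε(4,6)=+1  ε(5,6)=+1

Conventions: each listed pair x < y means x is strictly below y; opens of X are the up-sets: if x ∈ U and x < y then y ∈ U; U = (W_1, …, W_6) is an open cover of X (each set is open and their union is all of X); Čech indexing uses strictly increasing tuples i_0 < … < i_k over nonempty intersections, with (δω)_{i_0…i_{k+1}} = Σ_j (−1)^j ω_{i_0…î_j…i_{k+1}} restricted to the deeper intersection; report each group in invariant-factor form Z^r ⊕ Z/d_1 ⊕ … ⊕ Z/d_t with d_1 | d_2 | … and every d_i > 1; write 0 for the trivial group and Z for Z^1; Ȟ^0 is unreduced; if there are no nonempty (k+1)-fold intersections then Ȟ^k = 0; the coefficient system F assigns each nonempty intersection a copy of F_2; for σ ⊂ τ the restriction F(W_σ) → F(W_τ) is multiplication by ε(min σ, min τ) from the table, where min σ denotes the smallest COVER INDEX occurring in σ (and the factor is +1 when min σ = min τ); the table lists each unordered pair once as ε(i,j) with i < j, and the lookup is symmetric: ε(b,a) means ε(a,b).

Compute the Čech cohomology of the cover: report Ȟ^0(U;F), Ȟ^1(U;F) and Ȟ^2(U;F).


nerve simplices:
  W12={x27,x29,x31} W13={x25,x29,x33} W14={x13,x21,x25} W15={x10,x21,x32} W16={x22,x27,x32} W23={x17,x19,x29} W24={x3,x14,x24} W25={x18,x19,x24} W26={x5,x14,x23,x27} W34={x15,x16,x25} W35={x6,x8,x19} W36={x2,x8,x15} W45={x21,x24,x30} W46={x14,x15,x28} W56={x8,x12,x32}
  W123={x29} W126={x27} W134={x25} W145={x21} W156={x32} W235={x19} W245={x24} W246={x14} W346={x15} W356={x8}
C dims 6,15,10; δ0: rk_F2 5; δ1: rk_F2 9
degree 0: 6−5−0 = 1 → Ȟ^0 ≅ Z/2
degree 1: 15−9−5 = 1 → Ȟ^1 ≅ Z/2
degree 2: 10−0−9 = 1 → Ȟ^2 ≅ Z/2

Ȟ^0 = Z/2, Ȟ^1 = Z/2 and Ȟ^2 = Z/2


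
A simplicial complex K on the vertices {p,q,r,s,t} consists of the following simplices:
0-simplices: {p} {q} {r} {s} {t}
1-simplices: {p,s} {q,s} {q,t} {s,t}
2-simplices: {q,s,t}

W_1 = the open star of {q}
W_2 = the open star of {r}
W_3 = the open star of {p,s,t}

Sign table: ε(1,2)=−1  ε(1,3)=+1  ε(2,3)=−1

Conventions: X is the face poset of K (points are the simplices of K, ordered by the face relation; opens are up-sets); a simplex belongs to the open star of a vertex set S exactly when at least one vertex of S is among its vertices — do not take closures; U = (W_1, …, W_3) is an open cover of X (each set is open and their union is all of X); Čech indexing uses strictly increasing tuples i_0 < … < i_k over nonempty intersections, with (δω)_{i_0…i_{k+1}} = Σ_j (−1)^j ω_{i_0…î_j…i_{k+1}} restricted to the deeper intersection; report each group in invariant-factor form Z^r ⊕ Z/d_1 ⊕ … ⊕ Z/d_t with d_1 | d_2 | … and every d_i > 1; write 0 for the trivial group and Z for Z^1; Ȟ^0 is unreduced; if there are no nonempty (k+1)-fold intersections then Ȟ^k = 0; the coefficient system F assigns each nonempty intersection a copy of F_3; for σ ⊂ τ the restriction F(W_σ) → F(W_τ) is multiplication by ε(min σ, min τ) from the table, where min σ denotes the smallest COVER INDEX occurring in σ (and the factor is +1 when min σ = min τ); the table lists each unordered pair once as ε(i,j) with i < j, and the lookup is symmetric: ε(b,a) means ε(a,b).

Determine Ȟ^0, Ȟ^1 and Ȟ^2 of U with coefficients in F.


Ȟ^0 ≅ Z/3 ⊕ Z/3, Ȟ^1 ≅ 0, Ȟ^2 ≅ 0

nonempty overlaps:
  W1={{q},{q,s},{q,t},{q,s,t}} W2={{r}} W3={{p},{s},{t},{p,s},{q,s},{q,t},{s,t},{q,s,t}}
  W13={{q,s},{q,t},{q,s,t}}
C dims 3,1; δ0: rk_F3 1
degree 0: 3−1−0 = 2 → Ȟ^0 ≅ Z/3 ⊕ Z/3
degree 1: 1−0−1 = 0 → Ȟ^1 ≅ 0
degree 2: 0−0−0 = 0 → Ȟ^2 ≅ 0


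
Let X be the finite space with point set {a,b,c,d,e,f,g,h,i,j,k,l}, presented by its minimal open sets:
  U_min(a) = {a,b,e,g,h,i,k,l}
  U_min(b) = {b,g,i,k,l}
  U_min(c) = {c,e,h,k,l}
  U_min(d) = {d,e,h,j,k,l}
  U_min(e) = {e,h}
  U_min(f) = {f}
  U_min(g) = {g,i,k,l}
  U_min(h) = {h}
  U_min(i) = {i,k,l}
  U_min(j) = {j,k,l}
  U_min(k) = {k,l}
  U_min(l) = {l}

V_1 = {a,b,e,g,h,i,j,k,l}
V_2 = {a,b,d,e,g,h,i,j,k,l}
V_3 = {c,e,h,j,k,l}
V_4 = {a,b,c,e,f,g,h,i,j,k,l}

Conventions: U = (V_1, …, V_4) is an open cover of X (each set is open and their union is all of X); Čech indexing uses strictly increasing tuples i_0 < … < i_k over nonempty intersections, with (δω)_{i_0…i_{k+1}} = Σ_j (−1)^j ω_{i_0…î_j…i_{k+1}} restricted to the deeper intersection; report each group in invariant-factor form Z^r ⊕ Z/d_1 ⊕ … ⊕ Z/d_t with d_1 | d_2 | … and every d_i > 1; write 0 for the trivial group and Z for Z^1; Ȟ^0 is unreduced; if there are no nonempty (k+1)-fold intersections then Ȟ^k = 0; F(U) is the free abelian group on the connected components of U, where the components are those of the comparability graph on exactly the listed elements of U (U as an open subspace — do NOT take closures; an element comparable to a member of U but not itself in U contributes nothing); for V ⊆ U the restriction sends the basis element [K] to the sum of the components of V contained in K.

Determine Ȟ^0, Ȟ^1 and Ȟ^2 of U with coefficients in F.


cover nerve:
  V12={a,b,e,g,h,i,j,k,l} V13={e,h,j,k,l} V14={a,b,e,g,h,i,j,k,l} V23={e,h,j,k,l} V24={a,b,e,g,h,i,j,k,l} V34={c,e,h,j,k,l}
  V123={e,h,j,k,l} V124={a,b,e,g,h,i,j,k,l} V134={e,h,j,k,l} V234={e,h,j,k,l}
  V1234={e,h,j,k,l}
components per intersection:
  V1: {a,b,e,g,h,i,j,k,l}
  V2: {a,b,d,e,g,h,i,j,k,l}
  V3: {c,e,h,j,k,l}
  V4: {a,b,c,e,g,h,i,j,k,l} {f}
  V12: {a,b,e,g,h,i,j,k,l}
  V13: {e,h} {j,k,l}
  V14: {a,b,e,g,h,i,j,k,l}
  V23: {e,h} {j,k,l}
  V24: {a,b,e,g,h,i,j,k,l}
  V34: {c,e,h,j,k,l}
  V123: {e,h} {j,k,l}
  V124: {a,b,e,g,h,i,j,k,l}
  V134: {e,h} {j,k,l}
  V234: {e,h} {j,k,l}
  V1234: {e,h} {j,k,l}
C dims 5,8,7,2; δ0: rk 3, SNF 1^3; δ1: rk 5, SNF 1^5; δ2: rk 2, SNF 1^2
Ȟ^0: (5−3)−0=2 ⇒ Z^2
Ȟ^1: (8−5)−3=0 ⇒ 0
Ȟ^2: (7−2)−5=0 ⇒ 0

Ȟ^0 = Z^2,  Ȟ^1 = 0,  Ȟ^2 = 0


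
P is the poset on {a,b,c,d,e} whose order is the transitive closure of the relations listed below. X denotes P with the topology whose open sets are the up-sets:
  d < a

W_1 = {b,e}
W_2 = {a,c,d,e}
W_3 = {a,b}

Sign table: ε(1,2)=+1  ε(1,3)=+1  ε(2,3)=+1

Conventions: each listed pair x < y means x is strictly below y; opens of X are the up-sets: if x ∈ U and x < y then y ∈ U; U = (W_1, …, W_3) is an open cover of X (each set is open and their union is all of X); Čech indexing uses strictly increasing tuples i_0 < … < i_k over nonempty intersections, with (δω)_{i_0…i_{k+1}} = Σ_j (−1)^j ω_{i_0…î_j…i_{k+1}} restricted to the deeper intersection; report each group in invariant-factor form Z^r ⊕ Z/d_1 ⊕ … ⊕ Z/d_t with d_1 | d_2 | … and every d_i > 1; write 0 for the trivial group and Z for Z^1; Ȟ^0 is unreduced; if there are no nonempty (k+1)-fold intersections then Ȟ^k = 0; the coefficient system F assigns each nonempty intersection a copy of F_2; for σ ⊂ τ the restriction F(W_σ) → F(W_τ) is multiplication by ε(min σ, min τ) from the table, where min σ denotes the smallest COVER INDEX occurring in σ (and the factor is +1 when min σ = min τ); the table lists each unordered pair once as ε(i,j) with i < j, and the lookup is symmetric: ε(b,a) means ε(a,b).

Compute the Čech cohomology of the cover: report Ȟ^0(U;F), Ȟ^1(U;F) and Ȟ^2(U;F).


Ȟ^0(U;F) ≅ Z/2; Ȟ^1(U;F) ≅ Z/2; Ȟ^2(U;F) ≅ 0

nerve of the cover:
  W12={e} W13={b} W23={a}
C dims 3,3; δ0: rk_F2 2
Ȟ^0 = (3 − 2) − 0 = 1, so Ȟ^0 ≅ Z/2
Ȟ^1 = (3 − 0) − 2 = 1, so Ȟ^1 ≅ Z/2
Ȟ^2 = (0 − 0) − 0 = 0, so Ȟ^2 ≅ 0


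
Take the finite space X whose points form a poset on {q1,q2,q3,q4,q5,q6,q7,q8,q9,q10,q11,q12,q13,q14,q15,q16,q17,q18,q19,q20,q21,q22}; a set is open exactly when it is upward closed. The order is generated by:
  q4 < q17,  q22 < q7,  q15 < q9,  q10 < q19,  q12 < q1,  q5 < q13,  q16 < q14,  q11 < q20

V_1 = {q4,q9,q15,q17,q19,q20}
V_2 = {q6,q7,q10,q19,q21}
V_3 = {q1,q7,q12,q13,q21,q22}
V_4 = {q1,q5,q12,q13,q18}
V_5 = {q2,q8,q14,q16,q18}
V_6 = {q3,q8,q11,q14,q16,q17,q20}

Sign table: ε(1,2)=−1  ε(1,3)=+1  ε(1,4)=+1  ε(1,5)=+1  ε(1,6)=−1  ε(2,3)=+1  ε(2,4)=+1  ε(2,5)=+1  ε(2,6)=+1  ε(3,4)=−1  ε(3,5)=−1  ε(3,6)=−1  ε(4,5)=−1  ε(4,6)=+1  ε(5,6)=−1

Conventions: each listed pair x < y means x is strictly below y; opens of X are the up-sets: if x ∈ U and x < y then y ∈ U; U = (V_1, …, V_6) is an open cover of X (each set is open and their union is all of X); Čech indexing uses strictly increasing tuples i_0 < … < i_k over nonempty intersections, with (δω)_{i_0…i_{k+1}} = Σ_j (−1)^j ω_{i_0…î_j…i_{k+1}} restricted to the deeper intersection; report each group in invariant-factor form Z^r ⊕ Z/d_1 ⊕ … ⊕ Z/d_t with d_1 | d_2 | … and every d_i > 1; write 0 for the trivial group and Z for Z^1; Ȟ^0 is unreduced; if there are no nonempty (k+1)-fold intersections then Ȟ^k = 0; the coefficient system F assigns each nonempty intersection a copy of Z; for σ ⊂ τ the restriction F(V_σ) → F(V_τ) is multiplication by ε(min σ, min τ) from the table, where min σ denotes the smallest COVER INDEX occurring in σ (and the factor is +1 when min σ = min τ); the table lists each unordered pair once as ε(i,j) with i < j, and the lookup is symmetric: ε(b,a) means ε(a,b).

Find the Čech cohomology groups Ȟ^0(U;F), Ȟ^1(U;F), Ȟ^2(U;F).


Ȟ^0 ≅ 0,  Ȟ^1 ≅ Z/2,  Ȟ^2 ≅ 0

cover nerve:
  V12={q19} V16={q17,q20} V23={q7,q21} V34={q1,q12,q13} V45={q18} V56={q8,q14,q16}
C dims 6,6; δ0: rk 6, SNF 1^5·2
Ȟ^0: (6−6)−0=0 ⇒ 0
Ȟ^1: (6−0)−6=0 plus torsion [2] ⇒ Z/2
Ȟ^2: (0−0)−0=0 ⇒ 0


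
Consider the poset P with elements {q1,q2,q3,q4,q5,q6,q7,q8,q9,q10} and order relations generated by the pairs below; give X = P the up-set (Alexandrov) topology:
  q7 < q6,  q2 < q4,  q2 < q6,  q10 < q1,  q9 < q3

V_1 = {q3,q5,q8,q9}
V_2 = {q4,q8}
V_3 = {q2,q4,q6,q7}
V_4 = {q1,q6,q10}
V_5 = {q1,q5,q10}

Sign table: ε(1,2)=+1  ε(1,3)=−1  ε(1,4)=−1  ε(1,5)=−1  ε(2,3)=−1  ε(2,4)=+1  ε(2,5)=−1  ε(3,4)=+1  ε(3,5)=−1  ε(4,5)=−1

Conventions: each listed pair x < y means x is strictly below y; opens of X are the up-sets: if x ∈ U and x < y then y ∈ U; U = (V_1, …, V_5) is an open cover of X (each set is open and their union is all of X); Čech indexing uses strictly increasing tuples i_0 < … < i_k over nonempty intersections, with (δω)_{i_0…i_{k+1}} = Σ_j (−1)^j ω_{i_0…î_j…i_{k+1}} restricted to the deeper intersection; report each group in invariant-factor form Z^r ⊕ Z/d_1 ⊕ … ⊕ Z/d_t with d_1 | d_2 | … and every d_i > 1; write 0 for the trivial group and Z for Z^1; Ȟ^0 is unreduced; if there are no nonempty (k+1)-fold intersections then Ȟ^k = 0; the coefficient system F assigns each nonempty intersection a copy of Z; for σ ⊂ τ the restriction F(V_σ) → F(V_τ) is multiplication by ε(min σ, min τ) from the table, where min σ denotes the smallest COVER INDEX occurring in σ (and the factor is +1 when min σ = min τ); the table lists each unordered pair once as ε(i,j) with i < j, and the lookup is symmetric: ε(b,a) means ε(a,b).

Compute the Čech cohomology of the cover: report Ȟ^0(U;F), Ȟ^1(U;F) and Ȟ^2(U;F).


Ȟ^0 = 0, Ȟ^1 = Z/2, Ȟ^2 = 0

nerve of the cover:
  V12={q8} V15={q5} V23={q4} V34={q6} V45={q1,q10}
C dims 5,5; δ0: rk 5, SNF 1^4·2
Ȟ^0 = (5 − 5) − 0 = 0, so Ȟ^0 ≅ 0
Ȟ^1 = (5 − 0) − 5 = 0 plus torsion [2], so Ȟ^1 ≅ Z/2
Ȟ^2 = (0 − 0) − 0 = 0, so Ȟ^2 ≅ 0


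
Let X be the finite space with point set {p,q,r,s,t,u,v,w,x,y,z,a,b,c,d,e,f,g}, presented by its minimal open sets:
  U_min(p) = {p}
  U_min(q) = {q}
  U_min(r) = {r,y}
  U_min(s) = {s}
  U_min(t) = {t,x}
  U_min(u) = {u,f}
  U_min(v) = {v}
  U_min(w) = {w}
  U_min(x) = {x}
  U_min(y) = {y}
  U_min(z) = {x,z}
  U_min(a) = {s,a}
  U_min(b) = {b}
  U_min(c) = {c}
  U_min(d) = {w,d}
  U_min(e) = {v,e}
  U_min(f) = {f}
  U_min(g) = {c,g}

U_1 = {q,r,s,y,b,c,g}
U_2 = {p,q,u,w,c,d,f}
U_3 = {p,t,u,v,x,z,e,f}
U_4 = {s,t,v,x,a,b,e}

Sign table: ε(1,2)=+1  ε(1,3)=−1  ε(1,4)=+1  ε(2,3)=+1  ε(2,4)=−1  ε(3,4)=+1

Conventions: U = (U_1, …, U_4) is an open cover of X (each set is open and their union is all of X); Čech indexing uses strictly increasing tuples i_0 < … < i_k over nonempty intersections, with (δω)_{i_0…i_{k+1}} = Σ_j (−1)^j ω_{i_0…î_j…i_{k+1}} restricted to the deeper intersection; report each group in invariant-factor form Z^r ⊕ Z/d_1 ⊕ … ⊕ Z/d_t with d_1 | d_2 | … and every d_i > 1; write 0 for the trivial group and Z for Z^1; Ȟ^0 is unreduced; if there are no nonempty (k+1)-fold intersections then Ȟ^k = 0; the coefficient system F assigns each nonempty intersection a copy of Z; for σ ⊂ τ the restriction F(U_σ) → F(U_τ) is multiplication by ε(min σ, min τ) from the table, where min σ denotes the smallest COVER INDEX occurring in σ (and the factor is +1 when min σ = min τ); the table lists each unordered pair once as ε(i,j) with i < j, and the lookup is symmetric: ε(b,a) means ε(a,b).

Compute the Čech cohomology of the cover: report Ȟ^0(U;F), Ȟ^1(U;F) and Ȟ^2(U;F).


Ȟ^0(U;F) ≅ Z,  Ȟ^1(U;F) ≅ Z,  Ȟ^2(U;F) ≅ 0

intersection data:
  U12={q,c} U14={s,b} U23={p,u,f} U34={t,v,x,e}
C dims 4,4; δ0: rk 3, SNF 1^3
Ȟ^0 = (4 − 3) − 0 = 1, so Ȟ^0 ≅ Z
Ȟ^1 = (4 − 0) − 3 = 1, so Ȟ^1 ≅ Z
Ȟ^2 = (0 − 0) − 0 = 0, so Ȟ^2 ≅ 0


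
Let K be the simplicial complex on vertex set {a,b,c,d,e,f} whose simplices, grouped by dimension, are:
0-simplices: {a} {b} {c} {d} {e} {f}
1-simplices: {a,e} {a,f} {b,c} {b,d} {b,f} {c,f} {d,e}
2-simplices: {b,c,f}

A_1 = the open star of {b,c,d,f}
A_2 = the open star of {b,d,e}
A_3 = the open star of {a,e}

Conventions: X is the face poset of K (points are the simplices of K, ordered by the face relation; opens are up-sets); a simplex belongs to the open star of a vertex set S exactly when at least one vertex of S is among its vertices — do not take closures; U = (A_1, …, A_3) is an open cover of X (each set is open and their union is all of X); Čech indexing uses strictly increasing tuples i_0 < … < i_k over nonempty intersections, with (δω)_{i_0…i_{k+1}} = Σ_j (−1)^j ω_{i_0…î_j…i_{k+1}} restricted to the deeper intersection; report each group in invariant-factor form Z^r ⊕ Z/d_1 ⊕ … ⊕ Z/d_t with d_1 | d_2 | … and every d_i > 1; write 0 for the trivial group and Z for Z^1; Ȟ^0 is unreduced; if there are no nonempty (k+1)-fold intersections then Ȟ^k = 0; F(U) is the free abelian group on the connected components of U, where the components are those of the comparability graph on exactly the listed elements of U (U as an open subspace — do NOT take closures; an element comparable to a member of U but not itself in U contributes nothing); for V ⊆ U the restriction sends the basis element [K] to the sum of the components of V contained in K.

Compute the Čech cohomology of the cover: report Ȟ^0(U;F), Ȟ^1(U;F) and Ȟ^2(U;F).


Ȟ^0 ≅ Z, Ȟ^1 ≅ Z and Ȟ^2 ≅ 0

nonempty intersections:
  A1={{b},{c},{d},{f},{a,f},{b,c},{b,d},{b,f},{c,f},{d,e},{b,c,f}} A2={{b},{d},{e},{a,e},{b,c},{b,d},{b,f},{d,e},{b,c,f}} A3={{a},{e},{a,e},{a,f},{d,e}}
  A12={{b},{d},{b,c},{b,d},{b,f},{d,e},{b,c,f}} A13={{a,f},{d,e}} A23={{e},{a,e},{d,e}}
  A123={{d,e}}
components per intersection:
  A1: {{b},{c},{d},{f},{a,f},{b,c},{b,d},{b,f},{c,f},{d,e},{b,c,f}}
  A2: {{b},{d},{e},{a,e},{b,c},{b,d},{b,f},{d,e},{b,c,f}}
  A3: {{a},{e},{a,e},{a,f},{d,e}}
  A12: {{b},{d},{b,c},{b,d},{b,f},{d,e},{b,c,f}}
  A13: {{a,f}} {{d,e}}
  A23: {{e},{a,e},{d,e}}
  A123: {{d,e}}
C dims 3,4,1; δ0: rk 2, SNF 1^2; δ1: rk 1, SNF 1^1
Ȟ^0: (3−2)−0=1 ⇒ Z
Ȟ^1: (4−1)−2=1 ⇒ Z
Ȟ^2: (1−0)−1=0 ⇒ 0


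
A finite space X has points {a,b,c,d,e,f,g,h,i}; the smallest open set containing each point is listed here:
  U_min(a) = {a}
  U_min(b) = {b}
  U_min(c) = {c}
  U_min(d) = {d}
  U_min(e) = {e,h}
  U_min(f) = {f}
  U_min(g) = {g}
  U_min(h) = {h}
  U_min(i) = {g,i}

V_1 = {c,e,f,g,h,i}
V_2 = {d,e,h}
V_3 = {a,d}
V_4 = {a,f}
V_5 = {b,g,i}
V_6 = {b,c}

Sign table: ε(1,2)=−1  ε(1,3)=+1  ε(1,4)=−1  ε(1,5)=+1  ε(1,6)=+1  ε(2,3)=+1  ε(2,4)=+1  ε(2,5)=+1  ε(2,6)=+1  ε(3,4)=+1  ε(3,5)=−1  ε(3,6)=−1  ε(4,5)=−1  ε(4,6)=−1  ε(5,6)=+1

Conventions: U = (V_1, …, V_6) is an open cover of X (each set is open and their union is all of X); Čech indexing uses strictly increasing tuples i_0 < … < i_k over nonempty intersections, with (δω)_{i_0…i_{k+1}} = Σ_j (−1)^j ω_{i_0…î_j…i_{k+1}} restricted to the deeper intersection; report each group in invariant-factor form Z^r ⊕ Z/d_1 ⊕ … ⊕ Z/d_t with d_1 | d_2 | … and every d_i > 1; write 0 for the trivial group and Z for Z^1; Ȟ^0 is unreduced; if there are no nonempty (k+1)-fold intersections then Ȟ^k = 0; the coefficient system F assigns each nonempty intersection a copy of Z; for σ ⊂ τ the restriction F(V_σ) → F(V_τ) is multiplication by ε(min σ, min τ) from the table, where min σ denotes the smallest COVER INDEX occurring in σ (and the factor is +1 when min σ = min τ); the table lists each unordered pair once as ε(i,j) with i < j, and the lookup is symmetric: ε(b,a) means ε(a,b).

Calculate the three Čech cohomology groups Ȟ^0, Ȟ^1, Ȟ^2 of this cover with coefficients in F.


intersection data:
  V12={e,h} V14={f} V15={g,i} V16={c} V23={d} V34={a} V56={b}
C dims 6,7; δ0: rk 5, SNF 1^5
Ȟ^0 = (6 − 5) − 0 = 1, so Ȟ^0 ≅ Z
Ȟ^1 = (7 − 0) − 5 = 2, so Ȟ^1 ≅ Z^2
Ȟ^2 = (0 − 0) − 0 = 0, so Ȟ^2 ≅ 0

Ȟ^0(U;F) ≅ Z; Ȟ^1(U;F) ≅ Z^2; Ȟ^2(U;F) ≅ 0


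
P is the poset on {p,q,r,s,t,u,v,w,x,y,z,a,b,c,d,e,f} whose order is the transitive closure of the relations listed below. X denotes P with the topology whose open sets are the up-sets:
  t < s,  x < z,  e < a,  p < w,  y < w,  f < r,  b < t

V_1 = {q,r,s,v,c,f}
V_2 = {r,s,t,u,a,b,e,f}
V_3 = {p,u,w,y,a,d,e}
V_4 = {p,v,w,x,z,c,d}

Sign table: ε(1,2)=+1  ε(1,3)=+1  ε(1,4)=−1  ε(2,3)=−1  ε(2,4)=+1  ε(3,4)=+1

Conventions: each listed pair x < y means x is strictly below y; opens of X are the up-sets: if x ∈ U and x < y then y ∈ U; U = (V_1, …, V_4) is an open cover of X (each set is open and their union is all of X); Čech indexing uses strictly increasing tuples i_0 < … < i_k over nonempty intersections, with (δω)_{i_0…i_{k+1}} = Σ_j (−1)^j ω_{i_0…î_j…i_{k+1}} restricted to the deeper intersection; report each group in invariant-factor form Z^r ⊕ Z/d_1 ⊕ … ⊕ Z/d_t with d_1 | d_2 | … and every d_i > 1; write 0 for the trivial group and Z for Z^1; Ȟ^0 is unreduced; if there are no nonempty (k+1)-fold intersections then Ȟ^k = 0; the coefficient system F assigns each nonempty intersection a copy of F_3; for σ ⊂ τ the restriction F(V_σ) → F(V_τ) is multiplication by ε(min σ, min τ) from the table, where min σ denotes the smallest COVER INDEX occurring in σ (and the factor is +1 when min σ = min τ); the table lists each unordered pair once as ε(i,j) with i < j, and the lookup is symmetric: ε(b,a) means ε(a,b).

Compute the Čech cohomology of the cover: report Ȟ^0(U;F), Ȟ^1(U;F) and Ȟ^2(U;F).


nerve simplices:
  V12={r,s,f} V14={v,c} V23={u,a,e} V34={p,w,d}
C dims 4,4; δ0: rk_F3 3
degree 0: 4−3−0 = 1 → Ȟ^0 ≅ Z/3
degree 1: 4−0−3 = 1 → Ȟ^1 ≅ Z/3
degree 2: 0−0−0 = 0 → Ȟ^2 ≅ 0

Ȟ^0 ≅ Z/3, Ȟ^1 ≅ Z/3 and Ȟ^2 ≅ 0


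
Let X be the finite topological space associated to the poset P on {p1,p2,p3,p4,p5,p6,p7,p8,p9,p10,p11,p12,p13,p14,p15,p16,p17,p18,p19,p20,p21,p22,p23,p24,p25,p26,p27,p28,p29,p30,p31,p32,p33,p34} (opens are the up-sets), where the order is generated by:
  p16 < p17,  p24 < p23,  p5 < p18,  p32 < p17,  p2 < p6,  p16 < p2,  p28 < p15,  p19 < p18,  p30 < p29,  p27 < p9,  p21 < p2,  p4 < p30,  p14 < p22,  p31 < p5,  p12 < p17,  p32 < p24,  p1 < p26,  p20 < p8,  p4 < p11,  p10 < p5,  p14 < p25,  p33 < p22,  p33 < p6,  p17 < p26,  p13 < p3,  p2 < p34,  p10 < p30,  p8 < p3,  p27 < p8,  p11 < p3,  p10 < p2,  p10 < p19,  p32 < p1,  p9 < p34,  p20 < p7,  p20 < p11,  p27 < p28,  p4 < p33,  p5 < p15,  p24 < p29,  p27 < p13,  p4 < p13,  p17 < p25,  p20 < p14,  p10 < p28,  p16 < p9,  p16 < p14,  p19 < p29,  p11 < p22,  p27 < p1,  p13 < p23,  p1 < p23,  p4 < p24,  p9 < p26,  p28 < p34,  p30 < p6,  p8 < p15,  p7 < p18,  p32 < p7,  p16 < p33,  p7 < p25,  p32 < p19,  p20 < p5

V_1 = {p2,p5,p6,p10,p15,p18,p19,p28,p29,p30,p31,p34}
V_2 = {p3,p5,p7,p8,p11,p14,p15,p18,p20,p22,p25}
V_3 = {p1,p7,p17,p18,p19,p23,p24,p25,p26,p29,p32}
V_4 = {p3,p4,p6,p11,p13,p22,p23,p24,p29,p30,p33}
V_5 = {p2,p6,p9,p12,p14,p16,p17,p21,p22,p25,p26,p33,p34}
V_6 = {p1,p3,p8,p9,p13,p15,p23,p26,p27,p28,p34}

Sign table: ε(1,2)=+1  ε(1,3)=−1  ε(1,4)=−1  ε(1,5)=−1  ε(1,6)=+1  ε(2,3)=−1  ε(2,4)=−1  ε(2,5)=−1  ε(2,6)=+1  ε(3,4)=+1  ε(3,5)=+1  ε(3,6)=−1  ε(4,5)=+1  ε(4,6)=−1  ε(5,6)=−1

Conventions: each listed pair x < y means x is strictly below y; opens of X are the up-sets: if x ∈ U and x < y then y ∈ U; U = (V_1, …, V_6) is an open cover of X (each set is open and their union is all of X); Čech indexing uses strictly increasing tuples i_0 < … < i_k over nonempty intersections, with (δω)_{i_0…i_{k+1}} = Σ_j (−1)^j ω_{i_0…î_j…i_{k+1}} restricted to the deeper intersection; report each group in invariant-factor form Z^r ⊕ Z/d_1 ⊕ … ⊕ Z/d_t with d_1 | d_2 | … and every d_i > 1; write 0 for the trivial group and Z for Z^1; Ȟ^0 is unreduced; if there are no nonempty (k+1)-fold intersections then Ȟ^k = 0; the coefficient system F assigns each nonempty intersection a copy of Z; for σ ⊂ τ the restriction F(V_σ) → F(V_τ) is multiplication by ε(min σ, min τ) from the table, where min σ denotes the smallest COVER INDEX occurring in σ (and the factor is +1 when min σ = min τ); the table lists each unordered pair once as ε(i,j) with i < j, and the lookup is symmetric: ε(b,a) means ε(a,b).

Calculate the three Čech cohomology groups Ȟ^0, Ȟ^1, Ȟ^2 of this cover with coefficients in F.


intersection data:
  V12={p5,p15,p18} V13={p18,p19,p29} V14={p6,p29,p30} V15={p2,p6,p34} V16={p15,p28,p34} V23={p7,p18,p25} V24={p3,p11,p22} V25={p14,p22,p25} V26={p3,p8,p15} V34={p23,p24,p29} V35={p17,p25,p26} V36={p1,p23,p26} V45={p6,p22,p33} V46={p3,p13,p23} V56={p9,p26,p34}
  V123={p18} V126={p15} V134={p29} V145={p6} V156={p34} V235={p25} V245={p22} V246={p3} V346={p23} V356={p26}
C dims 6,15,10; δ0: rk 5, SNF 1^5; δ1: rk 10, SNF 1^9·2
Ȟ^0 = (6 − 5) − 0 = 1, so Ȟ^0 ≅ Z
Ȟ^1 = (15 − 10) − 5 = 0, so Ȟ^1 ≅ 0
Ȟ^2 = (10 − 0) − 10 = 0 plus torsion [2], so Ȟ^2 ≅ Z/2

Ȟ^0 = Z, Ȟ^1 = 0, Ȟ^2 = Z/2


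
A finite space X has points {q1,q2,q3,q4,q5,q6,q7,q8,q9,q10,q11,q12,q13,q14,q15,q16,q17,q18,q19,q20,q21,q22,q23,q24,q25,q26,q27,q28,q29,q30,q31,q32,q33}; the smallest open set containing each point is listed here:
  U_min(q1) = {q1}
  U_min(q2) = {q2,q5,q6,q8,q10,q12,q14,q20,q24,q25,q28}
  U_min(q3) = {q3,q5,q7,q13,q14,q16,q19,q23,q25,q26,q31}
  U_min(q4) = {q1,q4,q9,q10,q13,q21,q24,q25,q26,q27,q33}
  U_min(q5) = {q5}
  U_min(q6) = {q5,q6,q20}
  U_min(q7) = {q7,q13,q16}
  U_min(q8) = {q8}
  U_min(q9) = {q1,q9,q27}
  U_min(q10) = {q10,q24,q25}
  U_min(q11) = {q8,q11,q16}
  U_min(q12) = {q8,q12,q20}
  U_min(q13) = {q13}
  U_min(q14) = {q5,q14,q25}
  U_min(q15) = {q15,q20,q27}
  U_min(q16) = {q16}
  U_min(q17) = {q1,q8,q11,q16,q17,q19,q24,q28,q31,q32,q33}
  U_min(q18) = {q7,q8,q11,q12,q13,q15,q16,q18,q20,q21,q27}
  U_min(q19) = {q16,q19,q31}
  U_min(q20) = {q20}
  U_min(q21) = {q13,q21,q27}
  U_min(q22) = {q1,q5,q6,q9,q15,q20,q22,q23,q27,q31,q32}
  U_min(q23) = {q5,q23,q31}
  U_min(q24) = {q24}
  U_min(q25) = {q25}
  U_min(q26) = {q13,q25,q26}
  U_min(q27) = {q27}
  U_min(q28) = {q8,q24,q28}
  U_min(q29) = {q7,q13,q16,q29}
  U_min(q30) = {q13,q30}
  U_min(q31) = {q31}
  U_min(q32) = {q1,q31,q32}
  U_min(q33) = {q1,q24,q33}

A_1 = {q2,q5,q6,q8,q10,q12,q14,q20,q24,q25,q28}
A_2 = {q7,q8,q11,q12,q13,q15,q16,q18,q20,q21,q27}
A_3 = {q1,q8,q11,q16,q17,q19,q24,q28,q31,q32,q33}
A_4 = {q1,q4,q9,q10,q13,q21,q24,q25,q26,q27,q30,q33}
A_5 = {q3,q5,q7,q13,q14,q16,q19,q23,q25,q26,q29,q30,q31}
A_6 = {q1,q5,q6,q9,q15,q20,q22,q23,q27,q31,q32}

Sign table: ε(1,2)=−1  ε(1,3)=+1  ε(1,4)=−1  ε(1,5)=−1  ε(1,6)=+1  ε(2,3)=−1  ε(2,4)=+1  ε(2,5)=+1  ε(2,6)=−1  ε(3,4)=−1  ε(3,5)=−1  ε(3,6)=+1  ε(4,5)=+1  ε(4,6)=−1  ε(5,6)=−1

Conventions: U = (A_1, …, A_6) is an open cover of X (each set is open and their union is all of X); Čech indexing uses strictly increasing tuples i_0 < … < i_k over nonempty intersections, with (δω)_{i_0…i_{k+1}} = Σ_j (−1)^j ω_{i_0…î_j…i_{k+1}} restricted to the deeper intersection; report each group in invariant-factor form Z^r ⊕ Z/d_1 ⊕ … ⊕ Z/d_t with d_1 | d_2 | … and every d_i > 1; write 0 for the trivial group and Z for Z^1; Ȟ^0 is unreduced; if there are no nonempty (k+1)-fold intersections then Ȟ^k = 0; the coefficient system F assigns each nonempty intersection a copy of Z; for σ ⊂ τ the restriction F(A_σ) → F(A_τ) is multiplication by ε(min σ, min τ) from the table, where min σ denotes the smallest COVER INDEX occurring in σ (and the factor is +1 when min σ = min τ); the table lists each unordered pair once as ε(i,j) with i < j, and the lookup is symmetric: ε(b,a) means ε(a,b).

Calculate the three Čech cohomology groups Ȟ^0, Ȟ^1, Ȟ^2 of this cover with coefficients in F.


nonempty intersections:
  A12={q8,q12,q20} A13={q8,q24,q28} A14={q10,q24,q25} A15={q5,q14,q25} A16={q5,q6,q20} A23={q8,q11,q16} A24={q13,q21,q27} A25={q7,q13,q16} A26={q15,q20,q27} A34={q1,q24,q33} A35={q16,q19,q31} A36={q1,q31,q32} A45={q13,q25,q26,q30} A46={q1,q9,q27} A56={q5,q23,q31}
  A123={q8} A126={q20} A134={q24} A145={q25} A156={q5} A235={q16} A245={q13} A246={q27} A346={q1} A356={q31}
C dims 6,15,10; δ0: rk 5, SNF 1^5; δ1: rk 10, SNF 1^9·2
Ȟ^0: (6−5)−0=1 ⇒ Z
Ȟ^1: (15−10)−5=0 ⇒ 0
Ȟ^2: (10−0)−10=0 plus torsion [2] ⇒ Z/2

Ȟ^0 ≅ Z,  Ȟ^1 ≅ 0,  Ȟ^2 ≅ Z/2


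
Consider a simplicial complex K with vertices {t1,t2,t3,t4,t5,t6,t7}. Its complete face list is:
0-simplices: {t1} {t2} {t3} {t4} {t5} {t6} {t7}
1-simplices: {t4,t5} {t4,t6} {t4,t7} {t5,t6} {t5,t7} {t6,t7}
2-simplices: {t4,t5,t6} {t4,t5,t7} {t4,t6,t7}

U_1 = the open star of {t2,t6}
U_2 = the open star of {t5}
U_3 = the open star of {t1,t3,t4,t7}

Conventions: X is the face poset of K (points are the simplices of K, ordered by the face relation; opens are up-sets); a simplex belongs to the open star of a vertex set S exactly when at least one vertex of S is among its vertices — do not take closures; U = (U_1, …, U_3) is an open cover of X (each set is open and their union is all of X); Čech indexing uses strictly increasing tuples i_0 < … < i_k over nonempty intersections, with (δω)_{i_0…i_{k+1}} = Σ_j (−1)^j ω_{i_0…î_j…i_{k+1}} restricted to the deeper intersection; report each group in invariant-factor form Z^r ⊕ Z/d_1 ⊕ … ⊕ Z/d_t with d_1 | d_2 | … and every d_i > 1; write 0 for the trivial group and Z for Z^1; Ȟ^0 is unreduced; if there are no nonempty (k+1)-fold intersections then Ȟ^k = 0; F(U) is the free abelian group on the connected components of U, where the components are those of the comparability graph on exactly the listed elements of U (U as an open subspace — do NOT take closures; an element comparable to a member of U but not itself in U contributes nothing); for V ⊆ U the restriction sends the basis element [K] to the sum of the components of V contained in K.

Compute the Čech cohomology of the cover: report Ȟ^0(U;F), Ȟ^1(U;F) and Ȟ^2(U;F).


Ȟ^0 = Z^4, Ȟ^1 = 0, Ȟ^2 = 0

intersection data:
  U1={{t2},{t6},{t4,t6},{t5,t6},{t6,t7},{t4,t5,t6},{t4,t6,t7}} U2={{t5},{t4,t5},{t5,t6},{t5,t7},{t4,t5,t6},{t4,t5,t7}} U3={{t1},{t3},{t4},{t7},{t4,t5},{t4,t6},{t4,t7},{t5,t7},{t6,t7},{t4,t5,t6},{t4,t5,t7},{t4,t6,t7}}
  U12={{t5,t6},{t4,t5,t6}} U13={{t4,t6},{t6,t7},{t4,t5,t6},{t4,t6,t7}} U23={{t4,t5},{t5,t7},{t4,t5,t6},{t4,t5,t7}}
  U123={{t4,t5,t6}}
components per intersection:
  U1: {{t2}} {{t6},{t4,t6},{t5,t6},{t6,t7},{t4,t5,t6},{t4,t6,t7}}
  U2: {{t5},{t4,t5},{t5,t6},{t5,t7},{t4,t5,t6},{t4,t5,t7}}
  U3: {{t1}} {{t3}} {{t4},{t7},{t4,t5},{t4,t6},{t4,t7},{t5,t7},{t6,t7},{t4,t5,t6},{t4,t5,t7},{t4,t6,t7}}
  U12: {{t5,t6},{t4,t5,t6}}
  U13: {{t4,t6},{t6,t7},{t4,t5,t6},{t4,t6,t7}}
  U23: {{t4,t5},{t5,t7},{t4,t5,t6},{t4,t5,t7}}
  U123: {{t4,t5,t6}}
C dims 6,3,1; δ0: rk 2, SNF 1^2; δ1: rk 1, SNF 1^1
Ȟ^0 = (6 − 2) − 0 = 4, so Ȟ^0 ≅ Z^4
Ȟ^1 = (3 − 1) − 2 = 0, so Ȟ^1 ≅ 0
Ȟ^2 = (1 − 0) − 1 = 0, so Ȟ^2 ≅ 0


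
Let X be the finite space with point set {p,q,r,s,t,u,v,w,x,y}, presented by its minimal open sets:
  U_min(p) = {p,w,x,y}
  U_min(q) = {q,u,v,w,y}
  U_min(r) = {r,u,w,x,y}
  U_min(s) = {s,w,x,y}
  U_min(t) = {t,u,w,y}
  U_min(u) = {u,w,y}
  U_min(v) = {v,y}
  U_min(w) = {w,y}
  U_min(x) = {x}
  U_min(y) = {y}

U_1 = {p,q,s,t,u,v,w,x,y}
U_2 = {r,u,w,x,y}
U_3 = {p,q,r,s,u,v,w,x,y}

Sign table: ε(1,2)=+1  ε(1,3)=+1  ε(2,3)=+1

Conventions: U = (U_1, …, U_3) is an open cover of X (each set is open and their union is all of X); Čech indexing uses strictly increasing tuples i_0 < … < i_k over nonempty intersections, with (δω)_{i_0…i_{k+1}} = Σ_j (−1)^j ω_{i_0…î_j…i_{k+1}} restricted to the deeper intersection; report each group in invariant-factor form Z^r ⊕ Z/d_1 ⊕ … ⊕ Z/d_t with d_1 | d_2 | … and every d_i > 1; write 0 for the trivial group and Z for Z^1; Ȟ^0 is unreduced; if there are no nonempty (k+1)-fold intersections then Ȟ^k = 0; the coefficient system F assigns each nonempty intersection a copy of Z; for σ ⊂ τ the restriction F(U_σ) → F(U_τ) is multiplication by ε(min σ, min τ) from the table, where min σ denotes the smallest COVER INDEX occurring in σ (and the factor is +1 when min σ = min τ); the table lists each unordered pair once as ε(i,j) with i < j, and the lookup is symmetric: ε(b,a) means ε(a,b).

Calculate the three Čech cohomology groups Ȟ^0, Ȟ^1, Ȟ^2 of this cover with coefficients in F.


Ȟ^0 = Z; Ȟ^1 = 0; Ȟ^2 = 0

nonempty intersections:
  U12={u,w,x,y} U13={p,q,s,u,v,w,x,y} U23={r,u,w,x,y}
  U123={u,w,x,y}
C dims 3,3,1; δ0: rk 2, SNF 1^2; δ1: rk 1, SNF 1^1
Ȟ^0: (3−2)−0=1 ⇒ Z
Ȟ^1: (3−1)−2=0 ⇒ 0
Ȟ^2: (1−0)−1=0 ⇒ 0


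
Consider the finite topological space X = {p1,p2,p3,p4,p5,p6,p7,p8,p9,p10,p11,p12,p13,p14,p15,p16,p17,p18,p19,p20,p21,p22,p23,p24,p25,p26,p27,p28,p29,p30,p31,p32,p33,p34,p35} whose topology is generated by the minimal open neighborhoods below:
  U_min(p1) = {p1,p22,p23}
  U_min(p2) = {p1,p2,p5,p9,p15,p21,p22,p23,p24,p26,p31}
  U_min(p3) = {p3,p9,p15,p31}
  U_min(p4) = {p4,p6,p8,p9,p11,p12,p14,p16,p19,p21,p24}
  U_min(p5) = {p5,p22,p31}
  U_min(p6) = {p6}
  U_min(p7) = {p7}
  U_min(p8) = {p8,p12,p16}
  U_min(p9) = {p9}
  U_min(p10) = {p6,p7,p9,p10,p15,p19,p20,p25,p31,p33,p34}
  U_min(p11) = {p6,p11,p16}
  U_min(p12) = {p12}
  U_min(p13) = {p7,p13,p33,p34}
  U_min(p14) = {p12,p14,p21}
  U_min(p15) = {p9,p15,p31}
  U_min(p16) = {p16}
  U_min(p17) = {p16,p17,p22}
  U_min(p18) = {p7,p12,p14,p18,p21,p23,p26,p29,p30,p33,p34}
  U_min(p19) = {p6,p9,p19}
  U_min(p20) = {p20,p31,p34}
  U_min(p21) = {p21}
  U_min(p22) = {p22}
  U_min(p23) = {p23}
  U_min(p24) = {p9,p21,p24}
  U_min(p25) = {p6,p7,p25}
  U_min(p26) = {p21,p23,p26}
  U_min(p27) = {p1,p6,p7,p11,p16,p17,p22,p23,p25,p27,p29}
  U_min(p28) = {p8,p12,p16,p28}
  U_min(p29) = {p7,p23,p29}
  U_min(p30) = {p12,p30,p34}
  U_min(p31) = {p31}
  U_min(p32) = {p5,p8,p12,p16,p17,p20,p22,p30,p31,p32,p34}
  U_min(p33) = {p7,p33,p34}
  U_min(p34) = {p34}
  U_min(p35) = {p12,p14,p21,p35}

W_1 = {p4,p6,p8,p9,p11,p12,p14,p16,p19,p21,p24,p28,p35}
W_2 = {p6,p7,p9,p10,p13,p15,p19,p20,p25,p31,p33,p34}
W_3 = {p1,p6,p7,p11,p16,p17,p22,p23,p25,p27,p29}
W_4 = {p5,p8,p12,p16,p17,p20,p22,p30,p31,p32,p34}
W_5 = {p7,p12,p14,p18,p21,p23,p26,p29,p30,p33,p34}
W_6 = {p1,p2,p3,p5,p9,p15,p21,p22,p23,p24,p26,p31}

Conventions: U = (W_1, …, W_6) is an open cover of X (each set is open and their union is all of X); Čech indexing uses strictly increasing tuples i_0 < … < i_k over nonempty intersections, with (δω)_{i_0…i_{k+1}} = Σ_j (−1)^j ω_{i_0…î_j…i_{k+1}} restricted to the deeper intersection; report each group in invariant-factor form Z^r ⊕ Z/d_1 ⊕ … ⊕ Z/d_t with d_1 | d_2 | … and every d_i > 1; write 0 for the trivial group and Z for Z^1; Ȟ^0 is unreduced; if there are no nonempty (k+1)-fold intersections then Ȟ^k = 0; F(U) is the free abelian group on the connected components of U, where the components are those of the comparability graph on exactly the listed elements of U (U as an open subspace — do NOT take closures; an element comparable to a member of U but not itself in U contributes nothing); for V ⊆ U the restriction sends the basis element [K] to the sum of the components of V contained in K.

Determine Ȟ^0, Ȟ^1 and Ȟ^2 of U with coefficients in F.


Ȟ^0 = Z,  Ȟ^1 = 0,  Ȟ^2 = Z/2

cover nerve:
  W12={p6,p9,p19} W13={p6,p11,p16} W14={p8,p12,p16} W15={p12,p14,p21} W16={p9,p21,p24} W23={p6,p7,p25} W24={p20,p31,p34} W25={p7,p33,p34} W26={p9,p15,p31} W34={p16,p17,p22} W35={p7,p23,p29} W36={p1,p22,p23} W45={p12,p30,p34} W46={p5,p22,p31} W56={p21,p23,p26}
  W123={p6} W126={p9} W134={p16} W145={p12} W156={p21} W235={p7} W245={p34} W246={p31} W346={p22} W356={p23}
components per intersection:
  W1: {p4,p6,p8,p9,p11,p12,p14,p16,p19,p21,p24,p28,p35}
  W2: {p6,p7,p9,p10,p13,p15,p19,p20,p25,p31,p33,p34}
  W3: {p1,p6,p7,p11,p16,p17,p22,p23,p25,p27,p29}
  W4: {p5,p8,p12,p16,p17,p20,p22,p30,p31,p32,p34}
  W5: {p7,p12,p14,p18,p21,p23,p26,p29,p30,p33,p34}
  W6: {p1,p2,p3,p5,p9,p15,p21,p22,p23,p24,p26,p31}
  W12: {p6,p9,p19}
  W13: {p6,p11,p16}
  W14: {p8,p12,p16}
  W15: {p12,p14,p21}
  W16: {p9,p21,p24}
  W23: {p6,p7,p25}
  W24: {p20,p31,p34}
  W25: {p7,p33,p34}
  W26: {p9,p15,p31}
  W34: {p16,p17,p22}
  W35: {p7,p23,p29}
  W36: {p1,p22,p23}
  W45: {p12,p30,p34}
  W46: {p5,p22,p31}
  W56: {p21,p23,p26}
  W123: {p6}
  W126: {p9}
  W134: {p16}
  W145: {p12}
  W156: {p21}
  W235: {p7}
  W245: {p34}
  W246: {p31}
  W346: {p22}
  W356: {p23}
C dims 6,15,10; δ0: rk 5, SNF 1^5; δ1: rk 10, SNF 1^9·2
Ȟ^0: (6−5)−0=1 ⇒ Z
Ȟ^1: (15−10)−5=0 ⇒ 0
Ȟ^2: (10−0)−10=0 plus torsion [2] ⇒ Z/2
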